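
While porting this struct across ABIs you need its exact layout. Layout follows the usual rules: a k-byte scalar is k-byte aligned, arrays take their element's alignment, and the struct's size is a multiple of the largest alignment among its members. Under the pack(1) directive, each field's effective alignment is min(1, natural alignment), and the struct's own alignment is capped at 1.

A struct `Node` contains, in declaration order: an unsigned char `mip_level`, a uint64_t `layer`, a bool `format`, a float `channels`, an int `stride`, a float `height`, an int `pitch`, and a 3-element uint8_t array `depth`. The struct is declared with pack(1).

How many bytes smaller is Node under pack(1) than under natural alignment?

natural layout:
  mip_level at 0 (size 1, align 1) → ends 1
  pad 7 to align 8 for layer
  layer at 8 (size 8, align 8) → ends 16
  format at 16 (size 1, align 1) → ends 17
  pad 3 to align 4 for channels
  channels at 20 (size 4, align 4) → ends 24
  stride at 24 (size 4, align 4) → ends 28
  height at 28 (size 4, align 4) → ends 32
  pitch at 32 (size 4, align 4) → ends 36
  depth at 36 (size 3, align 1) → ends 39
  tail pad 1 to reach multiple of 8
  total 40 bytes, alignment 8
packed(1) layout:
  mip_level at 0 (size 1, align 1) → ends 1
  layer at 1 (size 8, align 1) → ends 9
  format at 9 (size 1, align 1) → ends 10
  channels at 10 (size 4, align 1) → ends 14
  stride at 14 (size 4, align 1) → ends 18
  height at 18 (size 4, align 1) → ends 22
  pitch at 22 (size 4, align 1) → ends 26
  depth at 26 (size 3, align 1) → ends 29
  total 29 bytes, alignment 1
40 − 29 = 11

11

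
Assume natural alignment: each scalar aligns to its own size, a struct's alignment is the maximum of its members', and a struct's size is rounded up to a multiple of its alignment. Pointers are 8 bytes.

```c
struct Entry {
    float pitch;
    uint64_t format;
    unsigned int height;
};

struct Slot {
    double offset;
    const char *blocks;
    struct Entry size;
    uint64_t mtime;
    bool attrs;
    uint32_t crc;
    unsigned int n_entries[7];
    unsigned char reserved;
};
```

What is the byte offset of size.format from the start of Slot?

24

Entry: 0..4  pitch  (4B, 4-aligned); 4..8  -- padding (4B); 8..16  format  (8B, 8-aligned); 16..20  height  (4B, 4-aligned); 20..24  -- tail padding (4B); sizeof = 24, alignof = 8
0..8  offset  (8B, 8-aligned)
8..16  blocks  (8B, 8-aligned)
16..40  size  (24B, 8-aligned)
within Entry: format at 8
16 + 8 = 24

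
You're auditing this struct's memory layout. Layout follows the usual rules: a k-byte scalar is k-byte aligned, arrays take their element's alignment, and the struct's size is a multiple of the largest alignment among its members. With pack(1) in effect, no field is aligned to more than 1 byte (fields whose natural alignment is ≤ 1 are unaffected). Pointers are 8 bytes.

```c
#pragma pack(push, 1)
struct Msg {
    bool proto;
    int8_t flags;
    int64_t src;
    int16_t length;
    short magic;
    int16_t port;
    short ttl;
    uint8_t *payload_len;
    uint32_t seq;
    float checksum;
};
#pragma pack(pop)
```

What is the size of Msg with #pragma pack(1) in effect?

34

proto at 0 (size 1, align 1) → ends 1
flags at 1 (size 1, align 1) → ends 2
src at 2 (size 8, align 1) → ends 10
length at 10 (size 2, align 1) → ends 12
magic at 12 (size 2, align 1) → ends 14
port at 14 (size 2, align 1) → ends 16
ttl at 16 (size 2, align 1) → ends 18
payload_len at 18 (size 8, align 1) → ends 26
seq at 26 (size 4, align 1) → ends 30
checksum at 30 (size 4, align 1) → ends 34
total 34 bytes, alignment 1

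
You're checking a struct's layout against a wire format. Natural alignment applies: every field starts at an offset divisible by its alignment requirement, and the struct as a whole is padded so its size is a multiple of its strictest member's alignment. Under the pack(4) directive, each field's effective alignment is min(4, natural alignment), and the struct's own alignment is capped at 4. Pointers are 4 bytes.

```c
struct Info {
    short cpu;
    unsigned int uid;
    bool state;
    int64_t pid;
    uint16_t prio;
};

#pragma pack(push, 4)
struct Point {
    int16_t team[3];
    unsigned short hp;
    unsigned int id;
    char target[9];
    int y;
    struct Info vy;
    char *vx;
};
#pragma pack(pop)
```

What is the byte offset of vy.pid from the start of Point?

Info: @0: cpu [2B, align 2] → 2; +2 pad (align 4); @4: uid [4B, align 4] → 8; @8: state [1B, align 1] → 9; +7 pad (align 8); @16: pid [8B, align 8] → 24; @24: prio [2B, align 2] → 26; +6 tail pad (align 8); size 32, align 8
@0: team [6B, align 2] → 6
@6: hp [2B, align 2] → 8
@8: id [4B, align 4] → 12
@12: target [9B, align 1] → 21
+3 pad (align 4)
@24: y [4B, align 4] → 28
@28: vy [32B, align 4] → 60
within Info: pid at 16
28 + 16 = 44

44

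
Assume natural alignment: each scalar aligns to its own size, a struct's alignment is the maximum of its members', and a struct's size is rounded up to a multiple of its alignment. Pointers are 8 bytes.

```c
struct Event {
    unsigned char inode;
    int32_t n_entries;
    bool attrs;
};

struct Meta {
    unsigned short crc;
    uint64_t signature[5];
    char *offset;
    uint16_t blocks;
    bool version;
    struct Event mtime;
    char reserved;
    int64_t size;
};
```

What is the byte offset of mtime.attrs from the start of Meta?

68

Event: inode at 0 (size 1, align 1) → ends 1; pad 3 to align 4 for n_entries; n_entries at 4 (size 4, align 4) → ends 8; attrs at 8 (size 1, align 1) → ends 9; tail pad 3 to reach multiple of 4; total 12 bytes, alignment 4
crc at 0 (size 2, align 2) → ends 2
pad 6 to align 8 for signature
signature at 8 (size 40, align 8) → ends 48
offset at 48 (size 8, align 8) → ends 56
blocks at 56 (size 2, align 2) → ends 58
version at 58 (size 1, align 1) → ends 59
pad 1 to align 4 for mtime
mtime at 60 (size 12, align 4) → ends 72
within Event: attrs at 8
60 + 8 = 68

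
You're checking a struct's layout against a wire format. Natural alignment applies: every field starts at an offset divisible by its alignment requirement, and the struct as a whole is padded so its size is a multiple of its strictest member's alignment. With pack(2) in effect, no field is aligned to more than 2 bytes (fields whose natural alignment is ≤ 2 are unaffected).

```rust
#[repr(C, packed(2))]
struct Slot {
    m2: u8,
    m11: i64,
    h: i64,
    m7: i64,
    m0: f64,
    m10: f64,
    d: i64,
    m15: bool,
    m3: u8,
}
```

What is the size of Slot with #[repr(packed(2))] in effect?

m2 at 0 (size 1, align 1) → ends 1
pad 1 to align 2 for m11
m11 at 2 (size 8, align 2) → ends 10
h at 10 (size 8, align 2) → ends 18
m7 at 18 (size 8, align 2) → ends 26
m0 at 26 (size 8, align 2) → ends 34
m10 at 34 (size 8, align 2) → ends 42
d at 42 (size 8, align 2) → ends 50
m15 at 50 (size 1, align 1) → ends 51
m3 at 51 (size 1, align 1) → ends 52
total 52 bytes, alignment 2

52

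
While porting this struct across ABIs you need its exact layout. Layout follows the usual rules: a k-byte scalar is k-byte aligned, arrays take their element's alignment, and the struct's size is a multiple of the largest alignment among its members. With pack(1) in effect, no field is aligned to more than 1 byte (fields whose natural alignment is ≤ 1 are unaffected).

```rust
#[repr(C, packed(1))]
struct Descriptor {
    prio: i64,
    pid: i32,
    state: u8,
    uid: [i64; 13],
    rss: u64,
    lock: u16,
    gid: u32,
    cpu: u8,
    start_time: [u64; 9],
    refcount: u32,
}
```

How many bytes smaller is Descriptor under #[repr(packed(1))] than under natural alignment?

16

natural layout:
  prio at 0 (size 8, align 8) → ends 8
  pid at 8 (size 4, align 4) → ends 12
  state at 12 (size 1, align 1) → ends 13
  pad 3 to align 8 for uid
  uid at 16 (size 104, align 8) → ends 120
  rss at 120 (size 8, align 8) → ends 128
  lock at 128 (size 2, align 2) → ends 130
  pad 2 to align 4 for gid
  gid at 132 (size 4, align 4) → ends 136
  cpu at 136 (size 1, align 1) → ends 137
  pad 7 to align 8 for start_time
  start_time at 144 (size 72, align 8) → ends 216
  refcount at 216 (size 4, align 4) → ends 220
  tail pad 4 to reach multiple of 8
  total 224 bytes, alignment 8
packed(1) layout:
  prio at 0 (size 8, align 1) → ends 8
  pid at 8 (size 4, align 1) → ends 12
  state at 12 (size 1, align 1) → ends 13
  uid at 13 (size 104, align 1) → ends 117
  rss at 117 (size 8, align 1) → ends 125
  lock at 125 (size 2, align 1) → ends 127
  gid at 127 (size 4, align 1) → ends 131
  cpu at 131 (size 1, align 1) → ends 132
  start_time at 132 (size 72, align 1) → ends 204
  refcount at 204 (size 4, align 1) → ends 208
  total 208 bytes, alignment 1
224 − 208 = 16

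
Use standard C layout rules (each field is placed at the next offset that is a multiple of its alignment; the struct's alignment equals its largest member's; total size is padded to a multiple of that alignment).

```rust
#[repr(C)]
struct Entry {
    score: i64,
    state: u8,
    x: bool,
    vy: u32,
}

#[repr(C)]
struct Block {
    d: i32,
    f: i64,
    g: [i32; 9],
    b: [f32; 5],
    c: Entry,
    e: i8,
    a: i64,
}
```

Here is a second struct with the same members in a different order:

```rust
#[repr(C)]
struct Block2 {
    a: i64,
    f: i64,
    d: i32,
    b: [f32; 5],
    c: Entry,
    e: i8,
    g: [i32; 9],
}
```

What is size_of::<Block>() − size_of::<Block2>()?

8

Entry: 0..8  score  (8B, 8-aligned); 8..9  state  (1B, 1-aligned); 9..10  x  (1B, 1-aligned); 10..12  -- padding (2B); 12..16  vy  (4B, 4-aligned); sizeof = 16, alignof = 8
0..4  d  (4B, 4-aligned)
4..8  -- padding (4B)
8..16  f  (8B, 8-aligned)
16..52  g  (36B, 4-aligned)
52..72  b  (20B, 4-aligned)
72..88  c  (16B, 8-aligned)
88..89  e  (1B, 1-aligned)
89..96  -- padding (7B)
96..104  a  (8B, 8-aligned)
sizeof = 104, alignof = 8
— Block2 —
0..8  a  (8B, 8-aligned)
8..16  f  (8B, 8-aligned)
16..20  d  (4B, 4-aligned)
20..40  b  (20B, 4-aligned)
40..56  c  (16B, 8-aligned)
56..57  e  (1B, 1-aligned)
57..60  -- padding (3B)
60..96  g  (36B, 4-aligned)
sizeof = 96, alignof = 8
104 − 96 = 8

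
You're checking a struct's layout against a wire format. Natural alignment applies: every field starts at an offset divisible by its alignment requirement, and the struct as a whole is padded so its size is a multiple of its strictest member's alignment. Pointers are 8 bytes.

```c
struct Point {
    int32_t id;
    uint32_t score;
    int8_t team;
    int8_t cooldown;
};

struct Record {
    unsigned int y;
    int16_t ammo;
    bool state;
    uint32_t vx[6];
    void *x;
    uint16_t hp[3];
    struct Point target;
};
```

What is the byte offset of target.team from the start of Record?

Point: id at 0 (size 4, align 4) → ends 4; score at 4 (size 4, align 4) → ends 8; team at 8 (size 1, align 1) → ends 9; cooldown at 9 (size 1, align 1) → ends 10; tail pad 2 to reach multiple of 4; total 12 bytes, alignment 4
y at 0 (size 4, align 4) → ends 4
ammo at 4 (size 2, align 2) → ends 6
state at 6 (size 1, align 1) → ends 7
pad 1 to align 4 for vx
vx at 8 (size 24, align 4) → ends 32
x at 32 (size 8, align 8) → ends 40
hp at 40 (size 6, align 2) → ends 46
pad 2 to align 4 for target
target at 48 (size 12, align 4) → ends 60
within Point: team at 8
48 + 8 = 56

56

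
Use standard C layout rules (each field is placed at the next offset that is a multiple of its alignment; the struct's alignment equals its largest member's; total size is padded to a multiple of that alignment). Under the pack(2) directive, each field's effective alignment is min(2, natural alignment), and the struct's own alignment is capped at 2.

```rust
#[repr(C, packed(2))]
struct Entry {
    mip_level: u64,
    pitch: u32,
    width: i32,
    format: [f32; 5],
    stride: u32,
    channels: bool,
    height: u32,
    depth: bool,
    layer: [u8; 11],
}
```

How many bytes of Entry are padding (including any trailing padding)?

mip_level at 0 (size 8, align 2) → ends 8
pitch at 8 (size 4, align 2) → ends 12
width at 12 (size 4, align 2) → ends 16
format at 16 (size 20, align 2) → ends 36
stride at 36 (size 4, align 2) → ends 40
channels at 40 (size 1, align 1) → ends 41
pad 1 to align 2 for height
height at 42 (size 4, align 2) → ends 46
depth at 46 (size 1, align 1) → ends 47
layer at 47 (size 11, align 1) → ends 58
total 58 bytes, alignment 2
data bytes 57, size 58 → padding 1

1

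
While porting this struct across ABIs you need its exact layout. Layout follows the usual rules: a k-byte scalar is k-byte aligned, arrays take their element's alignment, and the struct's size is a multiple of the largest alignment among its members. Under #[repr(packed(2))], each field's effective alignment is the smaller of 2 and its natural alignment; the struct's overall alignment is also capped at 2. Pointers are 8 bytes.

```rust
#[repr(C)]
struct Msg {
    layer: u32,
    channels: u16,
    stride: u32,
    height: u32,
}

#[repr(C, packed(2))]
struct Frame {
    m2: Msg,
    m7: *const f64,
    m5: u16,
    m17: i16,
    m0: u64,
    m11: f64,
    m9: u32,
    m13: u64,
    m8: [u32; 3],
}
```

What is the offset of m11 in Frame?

36

Msg: 0..4  layer  (4B, 4-aligned); 4..6  channels  (2B, 2-aligned); 6..8  -- padding (2B); 8..12  stride  (4B, 4-aligned); 12..16  height  (4B, 4-aligned); sizeof = 16, alignof = 4
0..16  m2  (16B, 2-aligned)
16..24  m7  (8B, 2-aligned)
24..26  m5  (2B, 2-aligned)
26..28  m17  (2B, 2-aligned)
28..36  m0  (8B, 2-aligned)
36..44  m11  (8B, 2-aligned)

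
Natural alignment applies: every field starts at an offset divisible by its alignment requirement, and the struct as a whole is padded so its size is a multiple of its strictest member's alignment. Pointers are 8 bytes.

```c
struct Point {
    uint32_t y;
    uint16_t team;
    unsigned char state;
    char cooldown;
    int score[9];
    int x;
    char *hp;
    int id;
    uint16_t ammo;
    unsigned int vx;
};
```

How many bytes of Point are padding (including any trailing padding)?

0..4  y  (4B, 4-aligned)
4..6  team  (2B, 2-aligned)
6..7  state  (1B, 1-aligned)
7..8  cooldown  (1B, 1-aligned)
8..44  score  (36B, 4-aligned)
44..48  x  (4B, 4-aligned)
48..56  hp  (8B, 8-aligned)
56..60  id  (4B, 4-aligned)
60..62  ammo  (2B, 2-aligned)
62..64  -- padding (2B)
64..68  vx  (4B, 4-aligned)
68..72  -- tail padding (4B)
sizeof = 72, alignof = 8
data bytes 66, size 72 → padding 6

6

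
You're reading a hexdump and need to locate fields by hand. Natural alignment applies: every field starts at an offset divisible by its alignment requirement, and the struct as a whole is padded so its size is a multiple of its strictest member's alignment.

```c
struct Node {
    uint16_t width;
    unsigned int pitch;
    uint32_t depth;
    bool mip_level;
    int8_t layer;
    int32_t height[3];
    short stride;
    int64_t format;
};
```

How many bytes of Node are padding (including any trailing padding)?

@0: width [2B, align 2] → 2
+2 pad (align 4)
@4: pitch [4B, align 4] → 8
@8: depth [4B, align 4] → 12
@12: mip_level [1B, align 1] → 13
@13: layer [1B, align 1] → 14
+2 pad (align 4)
@16: height [12B, align 4] → 28
@28: stride [2B, align 2] → 30
+2 pad (align 8)
@32: format [8B, align 8] → 40
size 40, align 8
data bytes 34, size 40 → padding 6

6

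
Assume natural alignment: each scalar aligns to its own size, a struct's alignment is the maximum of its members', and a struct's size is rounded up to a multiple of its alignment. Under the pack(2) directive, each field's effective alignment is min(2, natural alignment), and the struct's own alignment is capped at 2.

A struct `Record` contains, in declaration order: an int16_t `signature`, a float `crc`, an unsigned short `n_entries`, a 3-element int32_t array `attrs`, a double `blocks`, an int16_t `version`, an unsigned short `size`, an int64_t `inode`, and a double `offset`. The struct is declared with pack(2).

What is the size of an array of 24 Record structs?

1152

signature at 0 (size 2, align 2) → ends 2
crc at 2 (size 4, align 2) → ends 6
n_entries at 6 (size 2, align 2) → ends 8
attrs at 8 (size 12, align 2) → ends 20
blocks at 20 (size 8, align 2) → ends 28
version at 28 (size 2, align 2) → ends 30
size at 30 (size 2, align 2) → ends 32
inode at 32 (size 8, align 2) → ends 40
offset at 40 (size 8, align 2) → ends 48
total 48 bytes, alignment 2
array of 24: 24 × 48 = 1152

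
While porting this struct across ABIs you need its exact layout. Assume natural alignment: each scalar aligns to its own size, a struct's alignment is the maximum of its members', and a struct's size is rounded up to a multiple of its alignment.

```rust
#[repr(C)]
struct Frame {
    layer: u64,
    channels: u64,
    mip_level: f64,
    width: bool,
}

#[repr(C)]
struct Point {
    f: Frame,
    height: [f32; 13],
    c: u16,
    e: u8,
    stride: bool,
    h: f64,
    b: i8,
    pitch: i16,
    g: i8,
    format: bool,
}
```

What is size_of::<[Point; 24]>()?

Frame: 0..8  layer  (8B, 8-aligned); 8..16  channels  (8B, 8-aligned); 16..24  mip_level  (8B, 8-aligned); 24..25  width  (1B, 1-aligned); 25..32  -- tail padding (7B); sizeof = 32, alignof = 8
0..32  f  (32B, 8-aligned)
32..84  height  (52B, 4-aligned)
84..86  c  (2B, 2-aligned)
86..87  e  (1B, 1-aligned)
87..88  stride  (1B, 1-aligned)
88..96  h  (8B, 8-aligned)
96..97  b  (1B, 1-aligned)
97..98  -- padding (1B)
98..100  pitch  (2B, 2-aligned)
100..101  g  (1B, 1-aligned)
101..102  format  (1B, 1-aligned)
102..104  -- tail padding (2B)
sizeof = 104, alignof = 8
array of 24: 24 × 104 = 2496

2496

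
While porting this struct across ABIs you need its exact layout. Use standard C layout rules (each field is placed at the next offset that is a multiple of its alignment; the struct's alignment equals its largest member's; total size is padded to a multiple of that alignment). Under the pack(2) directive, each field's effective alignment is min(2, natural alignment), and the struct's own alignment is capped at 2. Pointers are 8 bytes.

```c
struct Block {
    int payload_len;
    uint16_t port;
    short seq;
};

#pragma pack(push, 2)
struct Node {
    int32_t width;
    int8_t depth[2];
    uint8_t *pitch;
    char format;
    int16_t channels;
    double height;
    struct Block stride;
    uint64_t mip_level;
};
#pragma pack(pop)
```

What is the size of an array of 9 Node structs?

378

Block: payload_len at 0 (size 4, align 4) → ends 4; port at 4 (size 2, align 2) → ends 6; seq at 6 (size 2, align 2) → ends 8; total 8 bytes, alignment 4
width at 0 (size 4, align 2) → ends 4
depth at 4 (size 2, align 1) → ends 6
pitch at 6 (size 8, align 2) → ends 14
format at 14 (size 1, align 1) → ends 15
pad 1 to align 2 for channels
channels at 16 (size 2, align 2) → ends 18
height at 18 (size 8, align 2) → ends 26
stride at 26 (size 8, align 2) → ends 34
mip_level at 34 (size 8, align 2) → ends 42
total 42 bytes, alignment 2
array of 9: 9 × 42 = 378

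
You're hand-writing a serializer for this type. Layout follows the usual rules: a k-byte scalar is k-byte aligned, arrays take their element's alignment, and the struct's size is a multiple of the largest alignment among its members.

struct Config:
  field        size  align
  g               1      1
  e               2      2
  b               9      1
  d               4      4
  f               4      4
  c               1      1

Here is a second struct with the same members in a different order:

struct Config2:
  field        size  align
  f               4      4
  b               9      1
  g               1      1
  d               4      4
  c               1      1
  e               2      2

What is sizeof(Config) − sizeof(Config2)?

g at 0 (size 1, align 1) → ends 1
pad 1 to align 2 for e
e at 2 (size 2, align 2) → ends 4
b at 4 (size 9, align 1) → ends 13
pad 3 to align 4 for d
d at 16 (size 4, align 4) → ends 20
f at 20 (size 4, align 4) → ends 24
c at 24 (size 1, align 1) → ends 25
tail pad 3 to reach multiple of 4
total 28 bytes, alignment 4
— Config2 —
f at 0 (size 4, align 4) → ends 4
b at 4 (size 9, align 1) → ends 13
g at 13 (size 1, align 1) → ends 14
pad 2 to align 4 for d
d at 16 (size 4, align 4) → ends 20
c at 20 (size 1, align 1) → ends 21
pad 1 to align 2 for e
e at 22 (size 2, align 2) → ends 24
total 24 bytes, alignment 4
28 − 24 = 4

4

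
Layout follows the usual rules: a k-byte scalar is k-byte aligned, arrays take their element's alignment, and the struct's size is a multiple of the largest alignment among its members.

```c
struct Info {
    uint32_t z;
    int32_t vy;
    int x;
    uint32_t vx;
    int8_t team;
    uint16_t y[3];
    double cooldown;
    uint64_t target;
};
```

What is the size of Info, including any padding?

@0: z [4B, align 4] → 4
@4: vy [4B, align 4] → 8
@8: x [4B, align 4] → 12
@12: vx [4B, align 4] → 16
@16: team [1B, align 1] → 17
+1 pad (align 2)
@18: y [6B, align 2] → 24
@24: cooldown [8B, align 8] → 32
@32: target [8B, align 8] → 40
size 40, align 8

40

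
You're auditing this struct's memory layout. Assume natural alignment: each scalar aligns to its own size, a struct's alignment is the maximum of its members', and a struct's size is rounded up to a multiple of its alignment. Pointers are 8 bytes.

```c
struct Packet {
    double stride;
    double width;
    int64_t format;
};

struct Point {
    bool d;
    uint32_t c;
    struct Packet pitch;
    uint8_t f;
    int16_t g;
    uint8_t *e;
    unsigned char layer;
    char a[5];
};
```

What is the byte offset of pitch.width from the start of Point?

16

Packet: @0: stride [8B, align 8] → 8; @8: width [8B, align 8] → 16; @16: format [8B, align 8] → 24; size 24, align 8
@0: d [1B, align 1] → 1
+3 pad (align 4)
@4: c [4B, align 4] → 8
@8: pitch [24B, align 8] → 32
within Packet: width at 8
8 + 8 = 16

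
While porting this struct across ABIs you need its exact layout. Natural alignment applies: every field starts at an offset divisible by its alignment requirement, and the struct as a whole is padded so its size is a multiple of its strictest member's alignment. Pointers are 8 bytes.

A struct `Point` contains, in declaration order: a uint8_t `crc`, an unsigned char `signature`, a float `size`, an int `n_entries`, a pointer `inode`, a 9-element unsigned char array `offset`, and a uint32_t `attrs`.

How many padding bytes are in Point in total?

0..1  crc  (1B, 1-aligned)
1..2  signature  (1B, 1-aligned)
2..4  -- padding (2B)
4..8  size  (4B, 4-aligned)
8..12  n_entries  (4B, 4-aligned)
12..16  -- padding (4B)
16..24  inode  (8B, 8-aligned)
24..33  offset  (9B, 1-aligned)
33..36  -- padding (3B)
36..40  attrs  (4B, 4-aligned)
sizeof = 40, alignof = 8
data bytes 31, size 40 → padding 9

9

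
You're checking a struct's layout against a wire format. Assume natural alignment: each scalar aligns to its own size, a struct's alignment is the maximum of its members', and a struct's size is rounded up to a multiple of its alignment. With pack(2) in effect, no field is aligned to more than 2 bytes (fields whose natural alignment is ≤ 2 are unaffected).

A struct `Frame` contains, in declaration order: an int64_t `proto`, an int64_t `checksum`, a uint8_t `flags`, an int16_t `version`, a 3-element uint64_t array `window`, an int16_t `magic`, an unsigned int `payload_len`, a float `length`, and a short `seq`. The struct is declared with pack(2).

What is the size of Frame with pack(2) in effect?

0..8  proto  (8B, 2-aligned)
8..16  checksum  (8B, 2-aligned)
16..17  flags  (1B, 1-aligned)
17..18  -- padding (1B)
18..20  version  (2B, 2-aligned)
20..44  window  (24B, 2-aligned)
44..46  magic  (2B, 2-aligned)
46..50  payload_len  (4B, 2-aligned)
50..54  length  (4B, 2-aligned)
54..56  seq  (2B, 2-aligned)
sizeof = 56, alignof = 2

56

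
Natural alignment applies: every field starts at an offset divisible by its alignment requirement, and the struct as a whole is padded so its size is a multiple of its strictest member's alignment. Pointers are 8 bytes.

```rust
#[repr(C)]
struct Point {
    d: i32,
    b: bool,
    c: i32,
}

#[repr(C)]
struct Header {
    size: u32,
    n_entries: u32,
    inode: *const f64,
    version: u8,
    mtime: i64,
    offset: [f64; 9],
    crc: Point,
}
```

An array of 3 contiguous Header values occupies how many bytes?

Point: @0: d [4B, align 4] → 4; @4: b [1B, align 1] → 5; +3 pad (align 4); @8: c [4B, align 4] → 12; size 12, align 4
@0: size [4B, align 4] → 4
@4: n_entries [4B, align 4] → 8
@8: inode [8B, align 8] → 16
@16: version [1B, align 1] → 17
+7 pad (align 8)
@24: mtime [8B, align 8] → 32
@32: offset [72B, align 8] → 104
@104: crc [12B, align 4] → 116
+4 tail pad (align 8)
size 120, align 8
array of 3: 3 × 120 = 360

360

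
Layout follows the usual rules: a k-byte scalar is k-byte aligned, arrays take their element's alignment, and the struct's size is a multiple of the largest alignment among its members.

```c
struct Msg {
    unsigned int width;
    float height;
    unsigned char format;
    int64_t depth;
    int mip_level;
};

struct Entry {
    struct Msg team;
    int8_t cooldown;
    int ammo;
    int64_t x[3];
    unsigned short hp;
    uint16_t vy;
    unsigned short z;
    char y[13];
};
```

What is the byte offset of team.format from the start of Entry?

8

Msg: @0: width [4B, align 4] → 4; @4: height [4B, align 4] → 8; @8: format [1B, align 1] → 9; +7 pad (align 8); @16: depth [8B, align 8] → 24; @24: mip_level [4B, align 4] → 28; +4 tail pad (align 8); size 32, align 8
@0: team [32B, align 8] → 32
within Msg: format at 8
0 + 8 = 8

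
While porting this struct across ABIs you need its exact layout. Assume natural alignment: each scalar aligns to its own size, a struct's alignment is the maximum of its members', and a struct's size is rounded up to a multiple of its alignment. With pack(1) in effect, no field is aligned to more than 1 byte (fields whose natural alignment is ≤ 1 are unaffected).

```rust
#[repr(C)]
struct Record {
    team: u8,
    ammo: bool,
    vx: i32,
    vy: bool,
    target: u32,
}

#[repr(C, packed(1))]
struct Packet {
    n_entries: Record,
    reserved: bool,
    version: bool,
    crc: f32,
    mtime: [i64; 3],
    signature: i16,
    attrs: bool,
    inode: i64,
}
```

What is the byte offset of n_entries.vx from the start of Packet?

4

Record: 0..1  team  (1B, 1-aligned); 1..2  ammo  (1B, 1-aligned); 2..4  -- padding (2B); 4..8  vx  (4B, 4-aligned); 8..9  vy  (1B, 1-aligned); 9..12  -- padding (3B); 12..16  target  (4B, 4-aligned); sizeof = 16, alignof = 4
0..16  n_entries  (16B, 1-aligned)
within Record: vx at 4
0 + 4 = 4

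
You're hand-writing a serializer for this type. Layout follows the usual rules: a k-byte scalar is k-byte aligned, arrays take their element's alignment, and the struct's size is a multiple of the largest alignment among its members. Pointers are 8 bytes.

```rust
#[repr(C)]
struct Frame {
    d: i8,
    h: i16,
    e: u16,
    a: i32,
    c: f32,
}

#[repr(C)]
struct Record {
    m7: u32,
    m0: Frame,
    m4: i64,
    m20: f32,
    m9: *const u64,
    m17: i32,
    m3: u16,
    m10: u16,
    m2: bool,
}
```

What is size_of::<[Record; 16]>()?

Frame: 0..1  d  (1B, 1-aligned); 1..2  -- padding (1B); 2..4  h  (2B, 2-aligned); 4..6  e  (2B, 2-aligned); 6..8  -- padding (2B); 8..12  a  (4B, 4-aligned); 12..16  c  (4B, 4-aligned); sizeof = 16, alignof = 4
0..4  m7  (4B, 4-aligned)
4..20  m0  (16B, 4-aligned)
20..24  -- padding (4B)
24..32  m4  (8B, 8-aligned)
32..36  m20  (4B, 4-aligned)
36..40  -- padding (4B)
40..48  m9  (8B, 8-aligned)
48..52  m17  (4B, 4-aligned)
52..54  m3  (2B, 2-aligned)
54..56  m10  (2B, 2-aligned)
56..57  m2  (1B, 1-aligned)
57..64  -- tail padding (7B)
sizeof = 64, alignof = 8
array of 16: 16 × 64 = 1024

1024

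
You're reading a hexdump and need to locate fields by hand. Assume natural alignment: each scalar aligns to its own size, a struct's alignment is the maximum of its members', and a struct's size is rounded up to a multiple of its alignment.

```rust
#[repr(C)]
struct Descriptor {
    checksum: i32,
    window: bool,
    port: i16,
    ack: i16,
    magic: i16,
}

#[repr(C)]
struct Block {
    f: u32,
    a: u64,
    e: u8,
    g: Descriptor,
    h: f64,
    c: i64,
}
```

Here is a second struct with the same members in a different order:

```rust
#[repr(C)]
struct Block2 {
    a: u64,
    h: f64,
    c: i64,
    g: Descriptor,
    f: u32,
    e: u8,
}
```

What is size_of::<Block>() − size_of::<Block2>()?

Descriptor: checksum at 0 (size 4, align 4) → ends 4; window at 4 (size 1, align 1) → ends 5; pad 1 to align 2 for port; port at 6 (size 2, align 2) → ends 8; ack at 8 (size 2, align 2) → ends 10; magic at 10 (size 2, align 2) → ends 12; total 12 bytes, alignment 4
f at 0 (size 4, align 4) → ends 4
pad 4 to align 8 for a
a at 8 (size 8, align 8) → ends 16
e at 16 (size 1, align 1) → ends 17
pad 3 to align 4 for g
g at 20 (size 12, align 4) → ends 32
h at 32 (size 8, align 8) → ends 40
c at 40 (size 8, align 8) → ends 48
total 48 bytes, alignment 8
— Block2 —
a at 0 (size 8, align 8) → ends 8
h at 8 (size 8, align 8) → ends 16
c at 16 (size 8, align 8) → ends 24
g at 24 (size 12, align 4) → ends 36
f at 36 (size 4, align 4) → ends 40
e at 40 (size 1, align 1) → ends 41
tail pad 7 to reach multiple of 8
total 48 bytes, alignment 8
48 − 48 = 0

0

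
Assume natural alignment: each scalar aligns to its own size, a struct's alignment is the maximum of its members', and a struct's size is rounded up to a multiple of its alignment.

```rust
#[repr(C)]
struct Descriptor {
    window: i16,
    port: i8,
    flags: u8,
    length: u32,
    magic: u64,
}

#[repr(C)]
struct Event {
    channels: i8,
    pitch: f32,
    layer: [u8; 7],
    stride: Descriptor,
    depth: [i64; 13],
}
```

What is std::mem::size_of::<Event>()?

136 bytes

Descriptor: 0..2  window  (2B, 2-aligned); 2..3  port  (1B, 1-aligned); 3..4  flags  (1B, 1-aligned); 4..8  length  (4B, 4-aligned); 8..16  magic  (8B, 8-aligned); sizeof = 16, alignof = 8
0..1  channels  (1B, 1-aligned)
1..4  -- padding (3B)
4..8  pitch  (4B, 4-aligned)
8..15  layer  (7B, 1-aligned)
15..16  -- padding (1B)
16..32  stride  (16B, 8-aligned)
32..136  depth  (104B, 8-aligned)
sizeof = 136, alignof = 8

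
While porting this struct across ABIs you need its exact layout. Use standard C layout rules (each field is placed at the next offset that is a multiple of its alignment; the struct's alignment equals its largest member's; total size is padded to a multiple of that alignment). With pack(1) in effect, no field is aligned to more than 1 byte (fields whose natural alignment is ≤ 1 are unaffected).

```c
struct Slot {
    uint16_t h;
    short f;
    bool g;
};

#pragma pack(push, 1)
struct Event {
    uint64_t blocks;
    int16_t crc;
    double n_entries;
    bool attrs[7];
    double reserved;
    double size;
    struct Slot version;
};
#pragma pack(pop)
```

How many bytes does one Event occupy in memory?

47

Slot: @0: h [2B, align 2] → 2; @2: f [2B, align 2] → 4; @4: g [1B, align 1] → 5; +1 tail pad (align 2); size 6, align 2
@0: blocks [8B, align 1] → 8
@8: crc [2B, align 1] → 10
@10: n_entries [8B, align 1] → 18
@18: attrs [7B, align 1] → 25
@25: reserved [8B, align 1] → 33
@33: size [8B, align 1] → 41
@41: version [6B, align 1] → 47
size 47, align 1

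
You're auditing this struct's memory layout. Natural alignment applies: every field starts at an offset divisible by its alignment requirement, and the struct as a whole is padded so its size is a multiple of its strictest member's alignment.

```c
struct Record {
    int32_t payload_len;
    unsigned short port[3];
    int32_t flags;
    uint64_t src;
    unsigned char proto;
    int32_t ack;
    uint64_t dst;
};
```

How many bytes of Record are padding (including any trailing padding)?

payload_len at 0 (size 4, align 4) → ends 4
port at 4 (size 6, align 2) → ends 10
pad 2 to align 4 for flags
flags at 12 (size 4, align 4) → ends 16
src at 16 (size 8, align 8) → ends 24
proto at 24 (size 1, align 1) → ends 25
pad 3 to align 4 for ack
ack at 28 (size 4, align 4) → ends 32
dst at 32 (size 8, align 8) → ends 40
total 40 bytes, alignment 8
data bytes 35, size 40 → padding 5

5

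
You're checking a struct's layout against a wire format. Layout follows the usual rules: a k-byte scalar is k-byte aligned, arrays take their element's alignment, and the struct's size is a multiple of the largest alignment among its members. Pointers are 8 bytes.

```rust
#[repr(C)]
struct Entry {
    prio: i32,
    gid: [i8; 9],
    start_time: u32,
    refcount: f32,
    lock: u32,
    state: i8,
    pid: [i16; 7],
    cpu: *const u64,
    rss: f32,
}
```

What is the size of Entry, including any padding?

prio at 0 (size 4, align 4) → ends 4
gid at 4 (size 9, align 1) → ends 13
pad 3 to align 4 for start_time
start_time at 16 (size 4, align 4) → ends 20
refcount at 20 (size 4, align 4) → ends 24
lock at 24 (size 4, align 4) → ends 28
state at 28 (size 1, align 1) → ends 29
pad 1 to align 2 for pid
pid at 30 (size 14, align 2) → ends 44
pad 4 to align 8 for cpu
cpu at 48 (size 8, align 8) → ends 56
rss at 56 (size 4, align 4) → ends 60
tail pad 4 to reach multiple of 8
total 64 bytes, alignment 8

64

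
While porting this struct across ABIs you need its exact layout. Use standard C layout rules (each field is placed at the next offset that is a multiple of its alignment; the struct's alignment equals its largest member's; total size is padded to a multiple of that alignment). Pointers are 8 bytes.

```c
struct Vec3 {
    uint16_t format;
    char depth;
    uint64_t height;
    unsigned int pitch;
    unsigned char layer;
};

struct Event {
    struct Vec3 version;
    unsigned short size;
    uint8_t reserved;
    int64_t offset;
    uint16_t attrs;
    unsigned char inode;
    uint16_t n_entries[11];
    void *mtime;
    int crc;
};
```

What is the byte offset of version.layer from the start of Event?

20

Vec3: @0: format [2B, align 2] → 2; @2: depth [1B, align 1] → 3; +5 pad (align 8); @8: height [8B, align 8] → 16; @16: pitch [4B, align 4] → 20; @20: layer [1B, align 1] → 21; +3 tail pad (align 8); size 24, align 8
@0: version [24B, align 8] → 24
within Vec3: layer at 20
0 + 20 = 20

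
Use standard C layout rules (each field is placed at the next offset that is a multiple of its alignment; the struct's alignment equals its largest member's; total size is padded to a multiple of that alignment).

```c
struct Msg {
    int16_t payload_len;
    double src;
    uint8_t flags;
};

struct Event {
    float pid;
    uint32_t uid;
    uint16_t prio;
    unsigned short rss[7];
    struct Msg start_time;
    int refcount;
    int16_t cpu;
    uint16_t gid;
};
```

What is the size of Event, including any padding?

Msg: payload_len at 0 (size 2, align 2) → ends 2; pad 6 to align 8 for src; src at 8 (size 8, align 8) → ends 16; flags at 16 (size 1, align 1) → ends 17; tail pad 7 to reach multiple of 8; total 24 bytes, alignment 8
pid at 0 (size 4, align 4) → ends 4
uid at 4 (size 4, align 4) → ends 8
prio at 8 (size 2, align 2) → ends 10
rss at 10 (size 14, align 2) → ends 24
start_time at 24 (size 24, align 8) → ends 48
refcount at 48 (size 4, align 4) → ends 52
cpu at 52 (size 2, align 2) → ends 54
gid at 54 (size 2, align 2) → ends 56
total 56 bytes, alignment 8

56 bytes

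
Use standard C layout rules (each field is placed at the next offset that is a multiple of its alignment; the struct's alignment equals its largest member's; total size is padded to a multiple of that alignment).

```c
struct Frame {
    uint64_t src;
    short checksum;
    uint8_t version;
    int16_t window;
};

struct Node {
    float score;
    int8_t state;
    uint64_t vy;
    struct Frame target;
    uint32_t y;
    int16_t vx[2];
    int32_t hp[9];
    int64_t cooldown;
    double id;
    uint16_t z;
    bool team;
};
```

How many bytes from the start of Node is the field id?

Frame: @0: src [8B, align 8] → 8; @8: checksum [2B, align 2] → 10; @10: version [1B, align 1] → 11; +1 pad (align 2); @12: window [2B, align 2] → 14; +2 tail pad (align 8); size 16, align 8
@0: score [4B, align 4] → 4
@4: state [1B, align 1] → 5
+3 pad (align 8)
@8: vy [8B, align 8] → 16
@16: target [16B, align 8] → 32
@32: y [4B, align 4] → 36
@36: vx [4B, align 2] → 40
@40: hp [36B, align 4] → 76
+4 pad (align 8)
@80: cooldown [8B, align 8] → 88
@88: id [8B, align 8] → 96

88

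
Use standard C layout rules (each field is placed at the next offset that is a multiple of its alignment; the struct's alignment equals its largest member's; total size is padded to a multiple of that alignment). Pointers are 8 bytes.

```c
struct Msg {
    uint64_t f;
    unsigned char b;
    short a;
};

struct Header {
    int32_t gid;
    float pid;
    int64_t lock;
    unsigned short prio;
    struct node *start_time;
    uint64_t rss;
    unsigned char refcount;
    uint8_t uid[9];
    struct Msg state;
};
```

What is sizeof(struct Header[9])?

648

Msg: f at 0 (size 8, align 8) → ends 8; b at 8 (size 1, align 1) → ends 9; pad 1 to align 2 for a; a at 10 (size 2, align 2) → ends 12; tail pad 4 to reach multiple of 8; total 16 bytes, alignment 8
gid at 0 (size 4, align 4) → ends 4
pid at 4 (size 4, align 4) → ends 8
lock at 8 (size 8, align 8) → ends 16
prio at 16 (size 2, align 2) → ends 18
pad 6 to align 8 for start_time
start_time at 24 (size 8, align 8) → ends 32
rss at 32 (size 8, align 8) → ends 40
refcount at 40 (size 1, align 1) → ends 41
uid at 41 (size 9, align 1) → ends 50
pad 6 to align 8 for state
state at 56 (size 16, align 8) → ends 72
total 72 bytes, alignment 8
array of 9: 9 × 72 = 648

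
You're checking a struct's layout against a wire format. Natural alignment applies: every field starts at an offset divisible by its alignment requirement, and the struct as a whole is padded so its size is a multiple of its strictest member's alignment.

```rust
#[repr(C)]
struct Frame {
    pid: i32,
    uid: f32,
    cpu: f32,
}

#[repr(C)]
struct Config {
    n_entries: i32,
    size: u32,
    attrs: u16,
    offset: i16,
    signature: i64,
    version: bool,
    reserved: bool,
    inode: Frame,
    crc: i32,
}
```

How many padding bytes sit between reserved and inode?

2

Frame: 0..4  pid  (4B, 4-aligned); 4..8  uid  (4B, 4-aligned); 8..12  cpu  (4B, 4-aligned); sizeof = 12, alignof = 4
0..4  n_entries  (4B, 4-aligned)
4..8  size  (4B, 4-aligned)
8..10  attrs  (2B, 2-aligned)
10..12  offset  (2B, 2-aligned)
12..16  -- padding (4B)
16..24  signature  (8B, 8-aligned)
24..25  version  (1B, 1-aligned)
25..26  reserved  (1B, 1-aligned)
26..28  -- padding (2B)
28..40  inode  (12B, 4-aligned)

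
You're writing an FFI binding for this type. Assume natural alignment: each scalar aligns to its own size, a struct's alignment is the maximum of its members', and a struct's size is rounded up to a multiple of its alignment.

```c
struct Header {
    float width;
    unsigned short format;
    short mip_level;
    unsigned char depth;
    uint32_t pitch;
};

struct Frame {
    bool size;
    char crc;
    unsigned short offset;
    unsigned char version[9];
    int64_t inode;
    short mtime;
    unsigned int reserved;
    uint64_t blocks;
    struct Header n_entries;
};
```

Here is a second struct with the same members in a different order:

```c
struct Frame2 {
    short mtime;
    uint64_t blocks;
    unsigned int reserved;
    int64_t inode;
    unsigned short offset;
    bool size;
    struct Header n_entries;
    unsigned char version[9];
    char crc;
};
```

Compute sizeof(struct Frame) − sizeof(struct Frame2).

Header: width at 0 (size 4, align 4) → ends 4; format at 4 (size 2, align 2) → ends 6; mip_level at 6 (size 2, align 2) → ends 8; depth at 8 (size 1, align 1) → ends 9; pad 3 to align 4 for pitch; pitch at 12 (size 4, align 4) → ends 16; total 16 bytes, alignment 4
size at 0 (size 1, align 1) → ends 1
crc at 1 (size 1, align 1) → ends 2
offset at 2 (size 2, align 2) → ends 4
version at 4 (size 9, align 1) → ends 13
pad 3 to align 8 for inode
inode at 16 (size 8, align 8) → ends 24
mtime at 24 (size 2, align 2) → ends 26
pad 2 to align 4 for reserved
reserved at 28 (size 4, align 4) → ends 32
blocks at 32 (size 8, align 8) → ends 40
n_entries at 40 (size 16, align 4) → ends 56
total 56 bytes, alignment 8
— Frame2 —
mtime at 0 (size 2, align 2) → ends 2
pad 6 to align 8 for blocks
blocks at 8 (size 8, align 8) → ends 16
reserved at 16 (size 4, align 4) → ends 20
pad 4 to align 8 for inode
inode at 24 (size 8, align 8) → ends 32
offset at 32 (size 2, align 2) → ends 34
size at 34 (size 1, align 1) → ends 35
pad 1 to align 4 for n_entries
n_entries at 36 (size 16, align 4) → ends 52
version at 52 (size 9, align 1) → ends 61
crc at 61 (size 1, align 1) → ends 62
tail pad 2 to reach multiple of 8
total 64 bytes, alignment 8
56 − 64 = -8

-8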